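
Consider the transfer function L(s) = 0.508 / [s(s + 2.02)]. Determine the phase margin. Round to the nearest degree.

Gain crossover: |L(jω)| = 1 at ω ≈ 0.25 rad/sec.
∠L(j0.25) = −90° − arctan(0.25/2.02) ≈ -97.04°
PM = 180° + (-97.04°) = 82.96°

83°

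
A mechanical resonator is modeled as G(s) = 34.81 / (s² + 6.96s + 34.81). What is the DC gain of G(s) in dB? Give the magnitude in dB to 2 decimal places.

G(0) = 34.81 / 34.81 = 1
20 log₁₀(1) = 0.000 dB

0.00 dB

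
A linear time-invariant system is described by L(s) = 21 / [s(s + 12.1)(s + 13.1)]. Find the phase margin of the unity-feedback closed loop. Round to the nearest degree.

Gain crossover: |L(jω)| = 1 at ω ≈ 0.132 rad/s.
∠L(j0.132) = −90° − arctan(0.132/12.1) − arctan(0.132/13.1) ≈ -91.21°
PM = 180° + (-91.21°) = 88.79°

89°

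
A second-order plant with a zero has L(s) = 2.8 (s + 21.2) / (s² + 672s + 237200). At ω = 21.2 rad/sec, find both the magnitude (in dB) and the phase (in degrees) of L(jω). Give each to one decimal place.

|j21.2 + 21.2| = √(21.2² + 21.2²) = 29.98
|(j21.2)² + 672(j21.2) + 237200| = |2.3675e+05 + j14246| = 2.372e+05
|L(j21.2)| = 2.8 × 29.98 / 2.372e+05 = 0.00035394
20 log₁₀(0.00035394) = -69.02 dB
∠(j21.2 + 21.2) = arctan(21.2/21.2) = 45.00°
∠[(j21.2)² + 672(j21.2) + 237200] = ∠[2.3675e+05 + j14246] = 3.44°
∠L(j21.2) = 45.00° − 3.44° = 41.56°

|L| = -69.0 dB, ∠L = 41.6 deg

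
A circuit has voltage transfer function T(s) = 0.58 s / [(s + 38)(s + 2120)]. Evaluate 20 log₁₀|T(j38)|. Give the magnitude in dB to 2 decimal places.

|j38| = 38
|j38 + 38| = √(38² + 38²) = 53.74
|j38 + 2120| = √(38² + 2120²) = 2120
|T(j38)| = 0.58 × 38 / (53.74 × 2120) = 0.00019342
20 log₁₀(0.00019342) = -74.270 dB

-74.27 dB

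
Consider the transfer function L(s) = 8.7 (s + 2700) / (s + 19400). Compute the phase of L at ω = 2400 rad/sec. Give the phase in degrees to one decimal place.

34.6 deg

∠(j2400 + 2700) = arctan(2400/2700) = 41.63°
∠(j2400 + 19400) = arctan(2400/19400) = 7.05°
∠L(j2400) = 41.63° − 7.05° = 34.58°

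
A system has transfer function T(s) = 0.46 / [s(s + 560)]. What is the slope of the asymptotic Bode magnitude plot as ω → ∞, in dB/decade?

-40 dB/decade

With 0 zeros and 2 poles, the high-frequency asymptotic slope is 20 × (0 − 2) = -40 dB/decade.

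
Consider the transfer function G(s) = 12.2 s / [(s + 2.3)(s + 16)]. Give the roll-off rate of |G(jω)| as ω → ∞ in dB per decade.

With 1 zero and 2 poles, the high-frequency asymptotic slope is 20 × (1 − 2) = -20 dB/decade.

-20 dB/decade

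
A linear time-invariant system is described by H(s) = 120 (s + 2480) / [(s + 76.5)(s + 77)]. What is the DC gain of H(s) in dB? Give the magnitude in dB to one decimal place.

H(0) = 120 × 2480 / (76.5 × 77) = 50.522
20 log₁₀(50.522) = 34.07 dB

34.1 dB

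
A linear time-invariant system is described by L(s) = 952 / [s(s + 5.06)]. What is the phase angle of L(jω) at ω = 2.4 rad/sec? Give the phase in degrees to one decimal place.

-115.4°

∠(j2.4 + 5.06) = arctan(2.4/5.06) = 25.38°
∠(j2.4) = 90.00°
∠L(j2.4) = − (25.38° + 90.00°) = -115.38°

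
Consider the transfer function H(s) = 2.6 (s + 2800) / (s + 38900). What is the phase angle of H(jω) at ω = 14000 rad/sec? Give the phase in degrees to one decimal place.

∠(j14000 + 2800) = arctan(14000/2800) = 78.69°
∠(j14000 + 38900) = arctan(14000/38900) = 19.79°
∠H(j14000) = 78.69° − 19.79° = 58.90°

58.9°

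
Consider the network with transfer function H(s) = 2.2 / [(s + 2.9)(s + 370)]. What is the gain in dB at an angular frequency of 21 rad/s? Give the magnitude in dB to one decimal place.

-71.1 dB

|j21 + 2.9| = √(21² + 2.9²) = 21.2
|j21 + 370| = √(21² + 370²) = 370.6
|H(j21)| = 2.2 / (21.2 × 370.6) = 0.00028003
20 log₁₀(0.00028003) = -71.06 dB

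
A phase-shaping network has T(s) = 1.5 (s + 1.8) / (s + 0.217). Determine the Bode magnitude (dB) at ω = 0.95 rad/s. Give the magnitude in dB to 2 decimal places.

|j0.95 + 1.8| = √(0.95² + 1.8²) = 2.035
|j0.95 + 0.217| = √(0.95² + 0.217²) = 0.9745
|T(j0.95)| = 1.5 × 2.035 / 0.9745 = 3.133
20 log₁₀(3.133) = 9.919 dB

9.92 dB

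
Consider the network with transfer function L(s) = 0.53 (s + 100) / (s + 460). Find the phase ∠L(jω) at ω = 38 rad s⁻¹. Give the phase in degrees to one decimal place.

16.1 deg

∠(j38 + 100) = arctan(38/100) = 20.81°
∠(j38 + 460) = arctan(38/460) = 4.72°
∠L(j38) = 20.81° − 4.72° = 16.08°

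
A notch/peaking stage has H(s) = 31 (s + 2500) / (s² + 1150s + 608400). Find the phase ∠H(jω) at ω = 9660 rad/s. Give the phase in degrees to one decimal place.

-97.7°

∠(j9660 + 2500) = arctan(9660/2500) = 75.49°
∠[(j9660)² + 1150(j9660) + 608400] = ∠[-9.2707e+07 + j1.1109e+07] = 173.17°
∠H(j9660) = 75.49° − 173.17° = -97.68°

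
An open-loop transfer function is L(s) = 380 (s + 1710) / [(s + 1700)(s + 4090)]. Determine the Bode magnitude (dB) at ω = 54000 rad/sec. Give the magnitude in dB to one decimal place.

|j54000 + 1710| = √(54000² + 1710²) = 5.403e+04
|j54000 + 1700| = √(54000² + 1700²) = 5.403e+04
|j54000 + 4090| = √(54000² + 4090²) = 5.415e+04
|L(j54000)| = 380 × 5.403e+04 / (5.403e+04 × 5.415e+04) = 0.007017
20 log₁₀(0.007017) = -43.08 dB

-43.1 dB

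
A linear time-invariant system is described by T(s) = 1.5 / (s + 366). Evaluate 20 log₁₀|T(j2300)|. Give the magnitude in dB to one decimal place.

|j2300 + 366| = √(2300² + 366²) = 2329
|T(j2300)| = 1.5 / 2329 = 0.00064407
20 log₁₀(0.00064407) = -63.82 dB

-63.8 dB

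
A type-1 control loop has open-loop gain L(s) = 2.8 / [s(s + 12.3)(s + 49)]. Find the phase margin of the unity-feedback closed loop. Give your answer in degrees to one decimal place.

Gain crossover: |L(jω)| = 1 at ω ≈ 0.00465 rad/sec.
∠L(j0.00465) = −90° − arctan(0.00465/12.3) − arctan(0.00465/49) ≈ -90.03°
PM = 180° + (-90.03°) = 89.97°

90.0°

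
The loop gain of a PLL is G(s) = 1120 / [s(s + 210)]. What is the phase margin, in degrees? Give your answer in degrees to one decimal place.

88.5 deg

Gain crossover: |G(jω)| = 1 at ω ≈ 5.33 rad/sec.
∠G(j5.33) = −90° − arctan(5.33/210) ≈ -91.45°
PM = 180° + (-91.45°) = 88.55°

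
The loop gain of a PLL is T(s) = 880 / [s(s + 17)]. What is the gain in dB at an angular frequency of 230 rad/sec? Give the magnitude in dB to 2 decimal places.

-35.60 dB

|j230 + 17| = √(230² + 17²) = 230.6
|j230| = 230
|T(j230)| = 880 / (230.6 × 230) = 0.01659
20 log₁₀(0.01659) = -35.603 dB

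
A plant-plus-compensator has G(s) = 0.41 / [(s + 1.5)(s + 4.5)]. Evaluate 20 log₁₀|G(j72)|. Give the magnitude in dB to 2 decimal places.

|j72 + 1.5| = √(72² + 1.5²) = 72.02
|j72 + 4.5| = √(72² + 4.5²) = 72.14
|G(j72)| = 0.41 / (72.02 × 72.14) = 7.8918e-05
20 log₁₀(7.8918e-05) = -82.056 dB

-82.06 dB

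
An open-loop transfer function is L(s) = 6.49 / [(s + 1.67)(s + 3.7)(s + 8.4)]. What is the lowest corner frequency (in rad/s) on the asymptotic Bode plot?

1.67 rad/s

Break frequencies occur at each pole and zero magnitude: 1.67 rad/s, 3.7 rad/s, 8.4 rad/s.
The lowest is 1.67 rad/s.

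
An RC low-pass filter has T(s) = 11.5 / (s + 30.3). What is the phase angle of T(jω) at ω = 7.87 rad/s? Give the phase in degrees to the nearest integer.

-15°

∠(j7.87 + 30.3) = arctan(7.87/30.3) = 14.56°
∠T(j7.87) = −14.56° = -14.56°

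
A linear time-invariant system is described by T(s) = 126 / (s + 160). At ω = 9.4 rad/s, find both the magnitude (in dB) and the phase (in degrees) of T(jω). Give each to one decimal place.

|j9.4 + 160| = √(9.4² + 160²) = 160.3
|T(j9.4)| = 126 / 160.3 = 0.78614
20 log₁₀(0.78614) = -2.09 dB
∠(j9.4 + 160) = arctan(9.4/160) = 3.36°
∠T(j9.4) = −3.36° = -3.36°

|T| = -2.1 dB, ∠T = -3.4°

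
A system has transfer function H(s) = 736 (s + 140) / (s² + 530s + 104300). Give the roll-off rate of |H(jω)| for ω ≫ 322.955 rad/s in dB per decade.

-20 dB/decade

With 1 zero and 2 poles, the high-frequency asymptotic slope is 20 × (1 − 2) = -20 dB/decade.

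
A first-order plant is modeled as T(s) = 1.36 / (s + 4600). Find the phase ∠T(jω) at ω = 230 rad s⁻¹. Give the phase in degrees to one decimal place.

∠(j230 + 4600) = arctan(230/4600) = 2.86°
∠T(j230) = −2.86° = -2.86°

-2.9°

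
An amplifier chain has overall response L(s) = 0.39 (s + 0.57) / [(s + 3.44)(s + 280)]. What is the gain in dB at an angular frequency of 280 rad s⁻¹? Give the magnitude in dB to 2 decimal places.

-60.13 dB

|j280 + 0.57| = √(280² + 0.57²) = 280
|j280 + 3.44| = √(280² + 3.44²) = 280
|j280 + 280| = √(280² + 280²) = 396
|L(j280)| = 0.39 × 280 / (280 × 396) = 0.00098483
20 log₁₀(0.00098483) = -60.133 dB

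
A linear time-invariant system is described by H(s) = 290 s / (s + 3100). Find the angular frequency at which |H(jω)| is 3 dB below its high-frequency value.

3100 rad s⁻¹

For a single-pole high-pass, the −3 dB point is at the pole: ω = 3100 rad s⁻¹.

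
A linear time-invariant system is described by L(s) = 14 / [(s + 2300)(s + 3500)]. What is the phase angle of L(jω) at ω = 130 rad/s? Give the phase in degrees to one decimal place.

∠(j130 + 2300) = arctan(130/2300) = 3.24°
∠(j130 + 3500) = arctan(130/3500) = 2.13°
∠L(j130) = − (3.24° + 2.13°) = -5.36°

-5.4 deg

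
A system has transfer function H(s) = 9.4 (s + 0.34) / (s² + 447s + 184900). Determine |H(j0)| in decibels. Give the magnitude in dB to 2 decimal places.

-95.25 dB

H(0) = 9.4 × 0.34 / 184900 = 1.7285e-05
20 log₁₀(1.7285e-05) = -95.247 dB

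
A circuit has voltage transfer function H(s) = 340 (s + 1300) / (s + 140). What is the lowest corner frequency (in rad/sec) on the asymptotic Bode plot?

Break frequencies occur at each pole and zero magnitude: 140 rad/sec, 1300 rad/sec.
The lowest is 140 rad/sec.

140 rad/sec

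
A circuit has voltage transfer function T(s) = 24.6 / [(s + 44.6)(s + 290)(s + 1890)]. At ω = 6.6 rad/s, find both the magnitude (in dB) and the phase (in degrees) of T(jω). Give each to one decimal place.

|j6.6 + 44.6| = √(6.6² + 44.6²) = 45.09
|j6.6 + 290| = √(6.6² + 290²) = 290.1
|j6.6 + 1890| = √(6.6² + 1890²) = 1890
|T(j6.6)| = 24.6 / (45.09 × 290.1 × 1890) = 9.9523e-07
20 log₁₀(9.9523e-07) = -120.04 dB
∠(j6.6 + 44.6) = arctan(6.6/44.6) = 8.42°
∠(j6.6 + 290) = arctan(6.6/290) = 1.30°
∠(j6.6 + 1890) = arctan(6.6/1890) = 0.20°
∠T(j6.6) = − (8.42° + 1.30° + 0.20°) = -9.92°

|T| = -120.0 dB, ∠T = -9.9°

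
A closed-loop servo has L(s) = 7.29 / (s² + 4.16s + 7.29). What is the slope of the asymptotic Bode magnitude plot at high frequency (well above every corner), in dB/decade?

With 0 zeros and 2 poles, the high-frequency asymptotic slope is 20 × (0 − 2) = -40 dB/decade.

-40 dB/decade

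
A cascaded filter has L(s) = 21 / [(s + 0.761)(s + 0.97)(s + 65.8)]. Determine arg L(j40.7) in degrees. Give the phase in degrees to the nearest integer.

-209°

∠(j40.7 + 0.761) = arctan(40.7/0.761) = 88.93°
∠(j40.7 + 0.97) = arctan(40.7/0.97) = 88.63°
∠(j40.7 + 65.8) = arctan(40.7/65.8) = 31.74°
∠L(j40.7) = − (88.93° + 88.63° + 31.74°) = -209.30°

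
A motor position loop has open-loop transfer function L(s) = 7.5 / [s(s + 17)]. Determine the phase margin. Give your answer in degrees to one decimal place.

88.5°

Gain crossover: |L(jω)| = 1 at ω ≈ 0.441 rad s⁻¹.
∠L(j0.441) = −90° − arctan(0.441/17) ≈ -91.49°
PM = 180° + (-91.49°) = 88.51°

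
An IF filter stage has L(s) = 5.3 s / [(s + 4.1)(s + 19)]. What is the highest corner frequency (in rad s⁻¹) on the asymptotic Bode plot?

Break frequencies occur at each pole and zero magnitude: 4.1 rad s⁻¹, 19 rad s⁻¹.
The highest is 19 rad s⁻¹.

19 rad s⁻¹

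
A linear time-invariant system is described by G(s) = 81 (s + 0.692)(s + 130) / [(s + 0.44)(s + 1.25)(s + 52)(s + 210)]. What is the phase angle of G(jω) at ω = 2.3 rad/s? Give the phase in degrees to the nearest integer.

∠(j2.3 + 0.692) = arctan(2.3/0.692) = 73.26°
∠(j2.3 + 130) = arctan(2.3/130) = 1.01°
∠(j2.3 + 0.44) = arctan(2.3/0.44) = 79.17°
∠(j2.3 + 1.25) = arctan(2.3/1.25) = 61.48°
∠(j2.3 + 52) = arctan(2.3/52) = 2.53°
∠(j2.3 + 210) = arctan(2.3/210) = 0.63°
∠G(j2.3) = 73.26° + 1.01° − (79.17° + 61.48° + 2.53° + 0.63°) = -69.54°

-70 deg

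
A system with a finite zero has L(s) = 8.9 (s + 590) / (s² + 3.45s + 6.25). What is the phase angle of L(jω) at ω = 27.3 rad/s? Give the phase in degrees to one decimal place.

-170.1°

∠(j27.3 + 590) = arctan(27.3/590) = 2.65°
∠[(j27.3)² + 3.45(j27.3) + 6.25] = ∠[-739.04 + j94.185] = 172.74°
∠L(j27.3) = 2.65° − 172.74° = -170.09°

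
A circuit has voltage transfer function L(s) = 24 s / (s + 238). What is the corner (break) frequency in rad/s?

238 rad/s

The single real pole at s = −238 gives a corner at ω = 238 rad/s.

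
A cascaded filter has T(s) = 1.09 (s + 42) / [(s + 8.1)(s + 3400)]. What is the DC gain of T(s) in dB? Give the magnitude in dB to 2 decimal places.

T(0) = 1.09 × 42 / (8.1 × 3400) = 0.0016623
20 log₁₀(0.0016623) = -55.586 dB

-55.59 dB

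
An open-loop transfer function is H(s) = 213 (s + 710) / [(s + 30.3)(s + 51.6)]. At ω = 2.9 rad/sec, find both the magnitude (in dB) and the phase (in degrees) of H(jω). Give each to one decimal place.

|H| = 39.7 dB, ∠H = -8.4°

|j2.9 + 710| = √(2.9² + 710²) = 710
|j2.9 + 30.3| = √(2.9² + 30.3²) = 30.44
|j2.9 + 51.6| = √(2.9² + 51.6²) = 51.68
|H(j2.9)| = 213 × 710 / (30.44 × 51.68) = 96.136
20 log₁₀(96.136) = 39.66 dB
∠(j2.9 + 710) = arctan(2.9/710) = 0.23°
∠(j2.9 + 30.3) = arctan(2.9/30.3) = 5.47°
∠(j2.9 + 51.6) = arctan(2.9/51.6) = 3.22°
∠H(j2.9) = 0.23° − (5.47° + 3.22°) = -8.45°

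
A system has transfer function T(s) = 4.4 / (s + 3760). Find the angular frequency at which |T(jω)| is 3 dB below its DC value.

3760 rad/sec

For a single-pole low-pass, the −3 dB point is at the pole: ω = 3760 rad/sec.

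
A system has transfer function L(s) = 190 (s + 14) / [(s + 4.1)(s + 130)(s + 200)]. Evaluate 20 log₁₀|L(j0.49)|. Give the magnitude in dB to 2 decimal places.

-32.11 dB

|j0.49 + 14| = √(0.49² + 14²) = 14.01
|j0.49 + 4.1| = √(0.49² + 4.1²) = 4.129
|j0.49 + 130| = √(0.49² + 130²) = 130
|j0.49 + 200| = √(0.49² + 200²) = 200
|L(j0.49)| = 190 × 14.01 / (4.129 × 130 × 200) = 0.024792
20 log₁₀(0.024792) = -32.114 dB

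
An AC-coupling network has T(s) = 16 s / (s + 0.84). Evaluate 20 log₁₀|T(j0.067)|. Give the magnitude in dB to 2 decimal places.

|j0.067| = 0.067
|j0.067 + 0.84| = √(0.067² + 0.84²) = 0.8427
|T(j0.067)| = 16 × 0.067 / 0.8427 = 1.2722
20 log₁₀(1.2722) = 2.091 dB

2.09 dB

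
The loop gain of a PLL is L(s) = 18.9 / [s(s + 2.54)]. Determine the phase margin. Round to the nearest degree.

32°

Gain crossover: |L(jω)| = 1 at ω ≈ 3.99 rad/s.
∠L(j3.99) = −90° − arctan(3.99/2.54) ≈ -147.54°
PM = 180° + (-147.54°) = 32.46°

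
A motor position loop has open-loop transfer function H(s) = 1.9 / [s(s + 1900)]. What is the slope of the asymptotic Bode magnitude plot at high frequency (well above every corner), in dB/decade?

With 0 zeros and 2 poles, the high-frequency asymptotic slope is 20 × (0 − 2) = -40 dB/decade.

-40 dB/decade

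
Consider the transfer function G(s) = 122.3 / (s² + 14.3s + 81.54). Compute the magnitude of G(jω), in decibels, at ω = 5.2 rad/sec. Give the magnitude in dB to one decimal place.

|(j5.2)² + 14.3(j5.2) + 81.54| = |54.5 + j74.36| = 92.19
|G(j5.2)| = 122.3 / 92.19 = 1.3266
20 log₁₀(1.3266) = 2.45 dB

2.5 dB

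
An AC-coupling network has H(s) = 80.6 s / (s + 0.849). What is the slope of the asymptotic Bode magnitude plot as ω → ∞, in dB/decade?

With 1 zero and 1 pole, the high-frequency asymptotic slope is 20 × (1 − 1) = 0 dB/decade.

0 dB/decade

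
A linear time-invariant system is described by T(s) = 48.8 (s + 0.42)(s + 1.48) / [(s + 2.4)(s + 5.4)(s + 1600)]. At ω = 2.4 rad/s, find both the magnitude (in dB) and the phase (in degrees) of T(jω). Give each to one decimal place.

|j2.4 + 0.42| = √(2.4² + 0.42²) = 2.436
|j2.4 + 1.48| = √(2.4² + 1.48²) = 2.82
|j2.4 + 2.4| = √(2.4² + 2.4²) = 3.394
|j2.4 + 5.4| = √(2.4² + 5.4²) = 5.909
|j2.4 + 1600| = √(2.4² + 1600²) = 1600
|T(j2.4)| = 48.8 × 2.436 × 2.82 / (3.394 × 5.909 × 1600) = 0.010447
20 log₁₀(0.010447) = -39.62 dB
∠(j2.4 + 0.42) = arctan(2.4/0.42) = 80.07°
∠(j2.4 + 1.48) = arctan(2.4/1.48) = 58.34°
∠(j2.4 + 2.4) = arctan(2.4/2.4) = 45.00°
∠(j2.4 + 5.4) = arctan(2.4/5.4) = 23.96°
∠(j2.4 + 1600) = arctan(2.4/1600) = 0.09°
∠T(j2.4) = 80.07° + 58.34° − (45.00° + 23.96° + 0.09°) = 69.36°

|T| = -39.6 dB, ∠T = 69.4°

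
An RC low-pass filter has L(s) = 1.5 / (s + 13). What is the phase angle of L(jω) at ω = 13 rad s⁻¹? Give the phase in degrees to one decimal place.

∠(j13 + 13) = arctan(13/13) = 45.00°
∠L(j13) = −45.00° = -45.00°

-45.0°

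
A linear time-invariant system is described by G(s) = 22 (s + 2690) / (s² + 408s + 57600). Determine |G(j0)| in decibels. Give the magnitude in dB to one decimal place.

0.2 dB

G(0) = 22 × 2690 / 57600 = 1.0274
20 log₁₀(1.0274) = 0.24 dB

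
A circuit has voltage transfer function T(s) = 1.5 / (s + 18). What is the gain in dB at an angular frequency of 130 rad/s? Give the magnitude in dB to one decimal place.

-38.8 dB

|j130 + 18| = √(130² + 18²) = 131.2
|T(j130)| = 1.5 / 131.2 = 0.011429
20 log₁₀(0.011429) = -38.84 dB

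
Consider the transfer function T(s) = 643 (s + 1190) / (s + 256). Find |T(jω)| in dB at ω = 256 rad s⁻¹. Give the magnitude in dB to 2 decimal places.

|j256 + 1190| = √(256² + 1190²) = 1217
|j256 + 256| = √(256² + 256²) = 362
|T(j256)| = 643 × 1217 / 362 = 2161.9
20 log₁₀(2161.9) = 66.697 dB

66.70 dB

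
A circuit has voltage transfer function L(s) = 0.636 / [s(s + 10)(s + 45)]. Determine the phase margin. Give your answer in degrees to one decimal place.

90.0 deg

Gain crossover: |L(jω)| = 1 at ω ≈ 0.00141 rad/s.
∠L(j0.00141) = −90° − arctan(0.00141/10) − arctan(0.00141/45) ≈ -90.01°
PM = 180° + (-90.01°) = 89.99°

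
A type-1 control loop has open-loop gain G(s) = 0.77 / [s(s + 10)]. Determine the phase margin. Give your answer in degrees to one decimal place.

89.6°

Gain crossover: |G(jω)| = 1 at ω ≈ 0.077 rad/s.
∠G(j0.077) = −90° − arctan(0.077/10) ≈ -90.44°
PM = 180° + (-90.44°) = 89.56°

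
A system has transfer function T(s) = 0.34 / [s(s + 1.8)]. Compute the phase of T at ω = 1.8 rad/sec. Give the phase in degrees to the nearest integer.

∠(j1.8 + 1.8) = arctan(1.8/1.8) = 45.00°
∠(j1.8) = 90.00°
∠T(j1.8) = − (45.00° + 90.00°) = -135.00°

-135°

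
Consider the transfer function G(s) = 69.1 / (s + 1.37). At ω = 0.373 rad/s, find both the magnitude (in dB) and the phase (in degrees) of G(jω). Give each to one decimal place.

|j0.373 + 1.37| = √(0.373² + 1.37²) = 1.42
|G(j0.373)| = 69.1 / 1.42 = 48.666
20 log₁₀(48.666) = 33.74 dB
∠(j0.373 + 1.37) = arctan(0.373/1.37) = 15.23°
∠G(j0.373) = −15.23° = -15.23°

|G| = 33.7 dB, ∠G = -15.2°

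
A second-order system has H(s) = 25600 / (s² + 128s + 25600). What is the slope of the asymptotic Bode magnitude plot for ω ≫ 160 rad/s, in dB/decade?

With 0 zeros and 2 poles, the high-frequency asymptotic slope is 20 × (0 − 2) = -40 dB/decade.

-40 dB/decade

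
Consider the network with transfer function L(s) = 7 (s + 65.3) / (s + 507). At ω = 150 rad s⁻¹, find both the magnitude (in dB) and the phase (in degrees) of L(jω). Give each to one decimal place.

|j150 + 65.3| = √(150² + 65.3²) = 163.6
|j150 + 507| = √(150² + 507²) = 528.7
|L(j150)| = 7 × 163.6 / 528.7 = 2.1659
20 log₁₀(2.1659) = 6.71 dB
∠(j150 + 65.3) = arctan(150/65.3) = 66.47°
∠(j150 + 507) = arctan(150/507) = 16.48°
∠L(j150) = 66.47° − 16.48° = 49.99°

|L| = 6.7 dB, ∠L = 50.0°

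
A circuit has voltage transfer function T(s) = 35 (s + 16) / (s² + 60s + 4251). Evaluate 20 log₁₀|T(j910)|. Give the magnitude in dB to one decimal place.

-28.3 dB

|j910 + 16| = √(910² + 16²) = 910.1
|(j910)² + 60(j910) + 4251| = |-8.2385e+05 + j54600| = 8.257e+05
|T(j910)| = 35 × 910.1 / 8.257e+05 = 0.038581
20 log₁₀(0.038581) = -28.27 dB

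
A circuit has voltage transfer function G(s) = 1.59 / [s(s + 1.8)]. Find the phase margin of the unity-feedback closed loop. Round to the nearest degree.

Gain crossover: |G(jω)| = 1 at ω ≈ 0.806 rad/sec.
∠G(j0.806) = −90° − arctan(0.806/1.8) ≈ -114.13°
PM = 180° + (-114.13°) = 65.87°

66 deg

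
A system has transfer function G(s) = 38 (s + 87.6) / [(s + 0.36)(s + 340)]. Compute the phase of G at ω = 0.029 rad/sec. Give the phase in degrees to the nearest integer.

∠(j0.029 + 87.6) = arctan(0.029/87.6) = 0.02°
∠(j0.029 + 0.36) = arctan(0.029/0.36) = 4.61°
∠(j0.029 + 340) = arctan(0.029/340) = 0.00°
∠G(j0.029) = 0.02° − (4.61° + 0.00°) = -4.59°

-5°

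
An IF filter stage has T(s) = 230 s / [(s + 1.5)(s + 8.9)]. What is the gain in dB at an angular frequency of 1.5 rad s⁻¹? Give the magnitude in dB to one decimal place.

25.1 dB

|j1.5| = 1.5
|j1.5 + 1.5| = √(1.5² + 1.5²) = 2.121
|j1.5 + 8.9| = √(1.5² + 8.9²) = 9.026
|T(j1.5)| = 230 × 1.5 / (2.121 × 9.026) = 18.019
20 log₁₀(18.019) = 25.11 dB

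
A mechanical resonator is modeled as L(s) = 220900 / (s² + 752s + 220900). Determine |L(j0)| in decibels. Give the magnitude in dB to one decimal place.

L(0) = 220900 / 220900 = 1
20 log₁₀(1) = 0.00 dB

0.0 dB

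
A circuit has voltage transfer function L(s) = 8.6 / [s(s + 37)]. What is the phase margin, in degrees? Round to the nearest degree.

90 deg

Gain crossover: |L(jω)| = 1 at ω ≈ 0.232 rad/s.
∠L(j0.232) = −90° − arctan(0.232/37) ≈ -90.36°
PM = 180° + (-90.36°) = 89.64°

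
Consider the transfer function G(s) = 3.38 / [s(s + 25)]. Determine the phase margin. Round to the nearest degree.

90°

Gain crossover: |G(jω)| = 1 at ω ≈ 0.135 rad/sec.
∠G(j0.135) = −90° − arctan(0.135/25) ≈ -90.31°
PM = 180° + (-90.31°) = 89.69°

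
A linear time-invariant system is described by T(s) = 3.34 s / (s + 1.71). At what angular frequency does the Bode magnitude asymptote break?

1.71 rad s⁻¹

The single real pole at s = −1.71 gives a corner at ω = 1.71 rad s⁻¹.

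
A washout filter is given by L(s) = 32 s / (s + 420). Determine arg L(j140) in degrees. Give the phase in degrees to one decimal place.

∠(j140) = 90.00°
∠(j140 + 420) = arctan(140/420) = 18.43°
∠L(j140) = 90.00° − 18.43° = 71.57°

71.6°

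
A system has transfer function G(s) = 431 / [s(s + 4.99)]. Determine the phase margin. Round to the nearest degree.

Gain crossover: |G(jω)| = 1 at ω ≈ 20.5 rad/s.
∠G(j20.5) = −90° − arctan(20.5/4.99) ≈ -166.30°
PM = 180° + (-166.30°) = 13.70°

14 deg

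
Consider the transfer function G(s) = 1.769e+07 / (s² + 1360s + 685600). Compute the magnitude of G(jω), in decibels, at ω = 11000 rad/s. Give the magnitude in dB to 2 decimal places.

|(j11000)² + 1360(j11000) + 685600| = |-1.2031e+08 + j1.496e+07| = 1.212e+08
|G(j11000)| = 1.769e+07 / 1.212e+08 = 0.14591
20 log₁₀(0.14591) = -16.718 dB

-16.72 dB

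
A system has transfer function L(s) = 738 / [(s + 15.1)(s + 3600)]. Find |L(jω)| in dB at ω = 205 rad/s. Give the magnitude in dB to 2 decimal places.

|j205 + 15.1| = √(205² + 15.1²) = 205.6
|j205 + 3600| = √(205² + 3600²) = 3606
|L(j205)| = 738 / (205.6 × 3606) = 0.00099569
20 log₁₀(0.00099569) = -60.038 dB

-60.04 dB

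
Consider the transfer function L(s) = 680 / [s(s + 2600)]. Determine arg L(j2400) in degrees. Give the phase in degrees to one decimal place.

∠(j2400 + 2600) = arctan(2400/2600) = 42.71°
∠(j2400) = 90.00°
∠L(j2400) = − (42.71° + 90.00°) = -132.71°

-132.7 deg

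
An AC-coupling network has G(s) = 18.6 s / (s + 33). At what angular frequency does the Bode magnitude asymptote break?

The single real pole at s = −33 gives a corner at ω = 33 rad s⁻¹.

33 rad s⁻¹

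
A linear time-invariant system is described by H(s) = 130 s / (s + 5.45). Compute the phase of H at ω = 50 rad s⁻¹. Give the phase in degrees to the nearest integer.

6°

∠(j50) = 90.00°
∠(j50 + 5.45) = arctan(50/5.45) = 83.78°
∠H(j50) = 90.00° − 83.78° = 6.22°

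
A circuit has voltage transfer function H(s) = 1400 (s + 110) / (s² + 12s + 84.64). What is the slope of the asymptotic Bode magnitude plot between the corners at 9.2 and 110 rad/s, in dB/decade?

-40 dB/decade

In this band the factors already past their corner are: complex pole pair at ωₙ ≈ 9.2; net slope = -40 dB/decade.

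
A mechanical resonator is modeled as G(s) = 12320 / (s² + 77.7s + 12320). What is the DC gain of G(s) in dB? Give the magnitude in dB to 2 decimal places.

0.00 dB

G(0) = 12320 / 12320 = 1
20 log₁₀(1) = 0.000 dB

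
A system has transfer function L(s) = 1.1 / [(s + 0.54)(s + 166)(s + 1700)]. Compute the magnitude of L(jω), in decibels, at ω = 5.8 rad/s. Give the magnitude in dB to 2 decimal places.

-123.49 dB

|j5.8 + 0.54| = √(5.8² + 0.54²) = 5.825
|j5.8 + 166| = √(5.8² + 166²) = 166.1
|j5.8 + 1700| = √(5.8² + 1700²) = 1700
|L(j5.8)| = 1.1 / (5.825 × 166.1 × 1700) = 6.6875e-07
20 log₁₀(6.6875e-07) = -123.495 dB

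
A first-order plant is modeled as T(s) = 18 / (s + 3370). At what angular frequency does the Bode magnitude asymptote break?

The single real pole at s = −3370 gives a corner at ω = 3370 rad/s.

3370 rad/s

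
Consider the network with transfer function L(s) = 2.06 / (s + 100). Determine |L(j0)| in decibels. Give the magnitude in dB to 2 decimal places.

-33.72 dB

L(0) = 2.06 / 100 = 0.0206
20 log₁₀(0.0206) = -33.723 dB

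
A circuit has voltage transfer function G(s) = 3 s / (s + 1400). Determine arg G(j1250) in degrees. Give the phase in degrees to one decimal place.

∠(j1250) = 90.00°
∠(j1250 + 1400) = arctan(1250/1400) = 41.76°
∠G(j1250) = 90.00° − 41.76° = 48.24°

48.2°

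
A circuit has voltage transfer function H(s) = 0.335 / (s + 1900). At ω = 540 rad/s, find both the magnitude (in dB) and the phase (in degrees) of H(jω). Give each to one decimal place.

|H| = -75.4 dB, ∠H = -15.9°

|j540 + 1900| = √(540² + 1900²) = 1975
|H(j540)| = 0.335 / 1975 = 0.0001696
20 log₁₀(0.0001696) = -75.41 dB
∠(j540 + 1900) = arctan(540/1900) = 15.87°
∠H(j540) = −15.87° = -15.87°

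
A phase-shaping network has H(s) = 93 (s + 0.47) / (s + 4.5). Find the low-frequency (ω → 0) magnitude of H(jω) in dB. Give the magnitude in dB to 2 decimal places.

19.75 dB

H(0) = 93 × 0.47 / 4.5 = 9.7133
20 log₁₀(9.7133) = 19.747 dB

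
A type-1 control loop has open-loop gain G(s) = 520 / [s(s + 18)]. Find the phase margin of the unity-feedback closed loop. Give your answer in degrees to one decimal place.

42.6°

Gain crossover: |G(jω)| = 1 at ω ≈ 19.6 rad s⁻¹.
∠G(j19.6) = −90° − arctan(19.6/18) ≈ -137.38°
PM = 180° + (-137.38°) = 42.62°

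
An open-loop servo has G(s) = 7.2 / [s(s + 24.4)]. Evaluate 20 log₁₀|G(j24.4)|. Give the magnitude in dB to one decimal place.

-41.4 dB

|j24.4 + 24.4| = √(24.4² + 24.4²) = 34.51
|j24.4| = 24.4
|G(j24.4)| = 7.2 / (34.51 × 24.4) = 0.0085514
20 log₁₀(0.0085514) = -41.36 dB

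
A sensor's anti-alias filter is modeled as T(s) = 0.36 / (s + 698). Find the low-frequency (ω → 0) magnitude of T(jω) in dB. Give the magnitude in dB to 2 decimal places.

T(0) = 0.36 / 698 = 0.00051576
20 log₁₀(0.00051576) = -65.751 dB

-65.75 dB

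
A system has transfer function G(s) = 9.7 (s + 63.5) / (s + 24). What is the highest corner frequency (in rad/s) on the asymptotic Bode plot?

63.5 rad/s

Break frequencies occur at each pole and zero magnitude: 24 rad/s, 63.5 rad/s.
The highest is 63.5 rad/s.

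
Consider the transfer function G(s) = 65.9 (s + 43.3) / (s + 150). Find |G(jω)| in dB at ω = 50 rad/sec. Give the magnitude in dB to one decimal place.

28.8 dB

|j50 + 43.3| = √(50² + 43.3²) = 66.14
|j50 + 150| = √(50² + 150²) = 158.1
|G(j50)| = 65.9 × 66.14 / 158.1 = 27.568
20 log₁₀(27.568) = 28.81 dB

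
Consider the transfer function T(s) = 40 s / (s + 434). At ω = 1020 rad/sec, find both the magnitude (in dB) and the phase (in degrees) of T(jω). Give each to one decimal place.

|j1020| = 1020
|j1020 + 434| = √(1020² + 434²) = 1108
|T(j1020)| = 40 × 1020 / 1108 = 36.807
20 log₁₀(36.807) = 31.32 dB
∠(j1020) = 90.00°
∠(j1020 + 434) = arctan(1020/434) = 66.95°
∠T(j1020) = 90.00° − 66.95° = 23.05°

|T| = 31.3 dB, ∠T = 23.0°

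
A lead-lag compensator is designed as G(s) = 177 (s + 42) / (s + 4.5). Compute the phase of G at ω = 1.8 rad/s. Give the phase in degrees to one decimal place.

-19.3°

∠(j1.8 + 42) = arctan(1.8/42) = 2.45°
∠(j1.8 + 4.5) = arctan(1.8/4.5) = 21.80°
∠G(j1.8) = 2.45° − 21.80° = -19.35°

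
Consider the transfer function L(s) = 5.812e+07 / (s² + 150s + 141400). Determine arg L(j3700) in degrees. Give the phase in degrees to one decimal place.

∠[(j3700)² + 150(j3700) + 141400] = ∠[-1.3549e+07 + j5.55e+05] = 177.65°
∠L(j3700) = −177.65° = -177.65°

-177.7°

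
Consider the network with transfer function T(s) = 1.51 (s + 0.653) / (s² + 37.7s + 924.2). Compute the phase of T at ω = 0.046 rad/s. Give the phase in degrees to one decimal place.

∠(j0.046 + 0.653) = arctan(0.046/0.653) = 4.03°
∠[(j0.046)² + 37.7(j0.046) + 924.2] = ∠[924.2 + j1.7342] = 0.11°
∠T(j0.046) = 4.03° − 0.11° = 3.92°

3.9°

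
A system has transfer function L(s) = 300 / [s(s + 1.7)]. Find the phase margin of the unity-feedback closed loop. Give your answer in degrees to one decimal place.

Gain crossover: |L(jω)| = 1 at ω ≈ 17.3 rad/s.
∠L(j17.3) = −90° − arctan(17.3/1.7) ≈ -174.38°
PM = 180° + (-174.38°) = 5.62°

5.6°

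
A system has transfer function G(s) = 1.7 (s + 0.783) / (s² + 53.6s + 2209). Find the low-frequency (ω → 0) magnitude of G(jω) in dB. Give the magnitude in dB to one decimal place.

-64.4 dB

G(0) = 1.7 × 0.783 / 2209 = 0.00060258
20 log₁₀(0.00060258) = -64.40 dB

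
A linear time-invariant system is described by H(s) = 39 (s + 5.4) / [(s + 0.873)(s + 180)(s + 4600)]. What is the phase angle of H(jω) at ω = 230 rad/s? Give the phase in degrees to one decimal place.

-55.9°

∠(j230 + 5.4) = arctan(230/5.4) = 88.66°
∠(j230 + 0.873) = arctan(230/0.873) = 89.78°
∠(j230 + 180) = arctan(230/180) = 51.95°
∠(j230 + 4600) = arctan(230/4600) = 2.86°
∠H(j230) = 88.66° − (89.78° + 51.95° + 2.86°) = -55.94°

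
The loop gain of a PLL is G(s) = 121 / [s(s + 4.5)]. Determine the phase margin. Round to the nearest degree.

Gain crossover: |G(jω)| = 1 at ω ≈ 10.5 rad s⁻¹.
∠G(j10.5) = −90° − arctan(10.5/4.5) ≈ -156.90°
PM = 180° + (-156.90°) = 23.10°

23°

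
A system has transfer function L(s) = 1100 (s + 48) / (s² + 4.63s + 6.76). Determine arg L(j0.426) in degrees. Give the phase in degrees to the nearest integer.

∠(j0.426 + 48) = arctan(0.426/48) = 0.51°
∠[(j0.426)² + 4.63(j0.426) + 6.76] = ∠[6.5785 + j1.9724] = 16.69°
∠L(j0.426) = 0.51° − 16.69° = -16.18°

-16°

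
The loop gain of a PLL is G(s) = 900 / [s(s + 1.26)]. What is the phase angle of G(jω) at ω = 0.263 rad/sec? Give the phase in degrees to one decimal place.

-101.8°

∠(j0.263 + 1.26) = arctan(0.263/1.26) = 11.79°
∠(j0.263) = 90.00°
∠G(j0.263) = − (11.79° + 90.00°) = -101.79°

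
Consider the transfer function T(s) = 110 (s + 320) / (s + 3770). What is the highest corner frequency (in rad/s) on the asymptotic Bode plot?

Break frequencies occur at each pole and zero magnitude: 320 rad/s, 3770 rad/s.
The highest is 3770 rad/s.

3770 rad/s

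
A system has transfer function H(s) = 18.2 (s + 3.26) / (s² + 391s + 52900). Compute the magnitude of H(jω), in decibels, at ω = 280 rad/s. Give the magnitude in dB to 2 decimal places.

|j280 + 3.26| = √(280² + 3.26²) = 280
|(j280)² + 391(j280) + 52900| = |-25500 + j1.0948e+05| = 1.124e+05
|H(j280)| = 18.2 × 280 / 1.124e+05 = 0.045337
20 log₁₀(0.045337) = -26.871 dB

-26.87 dB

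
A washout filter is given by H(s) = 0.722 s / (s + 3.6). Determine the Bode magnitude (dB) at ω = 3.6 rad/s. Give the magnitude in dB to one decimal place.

-5.8 dB

|j3.6| = 3.6
|j3.6 + 3.6| = √(3.6² + 3.6²) = 5.091
|H(j3.6)| = 0.722 × 3.6 / 5.091 = 0.51053
20 log₁₀(0.51053) = -5.84 dB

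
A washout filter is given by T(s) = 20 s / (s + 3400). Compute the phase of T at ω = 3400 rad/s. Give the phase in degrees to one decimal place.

45.0°

∠(j3400) = 90.00°
∠(j3400 + 3400) = arctan(3400/3400) = 45.00°
∠T(j3400) = 90.00° − 45.00° = 45.00°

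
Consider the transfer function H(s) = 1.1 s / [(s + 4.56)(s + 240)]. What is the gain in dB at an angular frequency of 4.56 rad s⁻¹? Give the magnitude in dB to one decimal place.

-49.8 dB

|j4.56| = 4.56
|j4.56 + 4.56| = √(4.56² + 4.56²) = 6.449
|j4.56 + 240| = √(4.56² + 240²) = 240
|H(j4.56)| = 1.1 × 4.56 / (6.449 × 240) = 0.0032403
20 log₁₀(0.0032403) = -49.79 dB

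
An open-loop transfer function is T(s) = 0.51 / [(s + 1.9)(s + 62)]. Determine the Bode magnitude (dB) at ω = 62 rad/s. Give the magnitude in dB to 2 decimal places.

-80.56 dB

|j62 + 1.9| = √(62² + 1.9²) = 62.03
|j62 + 62| = √(62² + 62²) = 87.68
|T(j62)| = 0.51 / (62.03 × 87.68) = 9.3771e-05
20 log₁₀(9.3771e-05) = -80.559 dB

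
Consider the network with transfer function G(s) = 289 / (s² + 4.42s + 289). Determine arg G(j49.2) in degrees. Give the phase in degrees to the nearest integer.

-174°

∠[(j49.2)² + 4.42(j49.2) + 289] = ∠[-2131.6 + j217.46] = 174.17°
∠G(j49.2) = −174.17° = -174.17°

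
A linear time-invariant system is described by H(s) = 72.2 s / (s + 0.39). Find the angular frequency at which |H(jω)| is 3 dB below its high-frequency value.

For a single-pole high-pass, the −3 dB point is at the pole: ω = 0.39 rad/s.

0.39 rad/s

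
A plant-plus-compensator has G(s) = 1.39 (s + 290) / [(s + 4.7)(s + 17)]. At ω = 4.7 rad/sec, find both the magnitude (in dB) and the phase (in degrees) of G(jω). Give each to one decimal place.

|j4.7 + 290| = √(4.7² + 290²) = 290
|j4.7 + 4.7| = √(4.7² + 4.7²) = 6.647
|j4.7 + 17| = √(4.7² + 17²) = 17.64
|G(j4.7)| = 1.39 × 290 / (6.647 × 17.64) = 3.4389
20 log₁₀(3.4389) = 10.73 dB
∠(j4.7 + 290) = arctan(4.7/290) = 0.93°
∠(j4.7 + 4.7) = arctan(4.7/4.7) = 45.00°
∠(j4.7 + 17) = arctan(4.7/17) = 15.45°
∠G(j4.7) = 0.93° − (45.00° + 15.45°) = -59.53°

|G| = 10.7 dB, ∠G = -59.5°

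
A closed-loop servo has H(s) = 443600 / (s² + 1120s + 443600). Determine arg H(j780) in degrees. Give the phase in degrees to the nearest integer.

-101°

∠[(j780)² + 1120(j780) + 443600] = ∠[-1.648e+05 + j8.736e+05] = 100.68°
∠H(j780) = −100.68° = -100.68°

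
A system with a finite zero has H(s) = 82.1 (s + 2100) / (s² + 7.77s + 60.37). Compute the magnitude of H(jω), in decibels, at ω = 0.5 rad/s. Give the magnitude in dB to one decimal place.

|j0.5 + 2100| = √(0.5² + 2100²) = 2100
|(j0.5)² + 7.77(j0.5) + 60.37| = |60.12 + j3.885| = 60.25
|H(j0.5)| = 82.1 × 2100 / 60.25 = 2861.8
20 log₁₀(2861.8) = 69.13 dB

69.1 dB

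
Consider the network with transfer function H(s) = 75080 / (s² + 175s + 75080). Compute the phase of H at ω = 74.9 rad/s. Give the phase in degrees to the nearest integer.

-11 deg

∠[(j74.9)² + 175(j74.9) + 75080] = ∠[69470 + j13108] = 10.68°
∠H(j74.9) = −10.68° = -10.68°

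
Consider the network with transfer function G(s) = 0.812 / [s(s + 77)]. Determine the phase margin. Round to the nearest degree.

Gain crossover: |G(jω)| = 1 at ω ≈ 0.0105 rad/s.
∠G(j0.0105) = −90° − arctan(0.0105/77) ≈ -90.01°
PM = 180° + (-90.01°) = 89.99°

90 deg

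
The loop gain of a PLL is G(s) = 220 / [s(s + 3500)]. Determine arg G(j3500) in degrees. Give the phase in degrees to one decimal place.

-135.0°

∠(j3500 + 3500) = arctan(3500/3500) = 45.00°
∠(j3500) = 90.00°
∠G(j3500) = − (45.00° + 90.00°) = -135.00°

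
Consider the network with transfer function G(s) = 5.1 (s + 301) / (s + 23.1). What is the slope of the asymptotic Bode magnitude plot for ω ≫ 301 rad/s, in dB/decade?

With 1 zero and 1 pole, the high-frequency asymptotic slope is 20 × (1 − 1) = 0 dB/decade.

0 dB/decade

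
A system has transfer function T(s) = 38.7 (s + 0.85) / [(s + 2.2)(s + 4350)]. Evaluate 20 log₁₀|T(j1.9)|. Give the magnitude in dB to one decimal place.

-43.9 dB

|j1.9 + 0.85| = √(1.9² + 0.85²) = 2.081
|j1.9 + 2.2| = √(1.9² + 2.2²) = 2.907
|j1.9 + 4350| = √(1.9² + 4350²) = 4350
|T(j1.9)| = 38.7 × 2.081 / (2.907 × 4350) = 0.0063703
20 log₁₀(0.0063703) = -43.92 dB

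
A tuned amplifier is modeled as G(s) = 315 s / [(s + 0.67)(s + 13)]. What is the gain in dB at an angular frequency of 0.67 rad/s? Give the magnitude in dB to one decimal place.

|j0.67| = 0.67
|j0.67 + 0.67| = √(0.67² + 0.67²) = 0.9475
|j0.67 + 13| = √(0.67² + 13²) = 13.02
|G(j0.67)| = 315 × 0.67 / (0.9475 × 13.02) = 17.111
20 log₁₀(17.111) = 24.67 dB

24.7 dB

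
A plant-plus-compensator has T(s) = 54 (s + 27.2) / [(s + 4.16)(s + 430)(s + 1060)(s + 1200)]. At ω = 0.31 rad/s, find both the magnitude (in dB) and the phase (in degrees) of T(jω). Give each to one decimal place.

|j0.31 + 27.2| = √(0.31² + 27.2²) = 27.2
|j0.31 + 4.16| = √(0.31² + 4.16²) = 4.172
|j0.31 + 430| = √(0.31² + 430²) = 430
|j0.31 + 1060| = √(0.31² + 1060²) = 1060
|j0.31 + 1200| = √(0.31² + 1200²) = 1200
|T(j0.31)| = 54 × 27.2 / (4.172 × 430 × 1060 × 1200) = 6.4378e-07
20 log₁₀(6.4378e-07) = -123.83 dB
∠(j0.31 + 27.2) = arctan(0.31/27.2) = 0.65°
∠(j0.31 + 4.16) = arctan(0.31/4.16) = 4.26°
∠(j0.31 + 430) = arctan(0.31/430) = 0.04°
∠(j0.31 + 1060) = arctan(0.31/1060) = 0.02°
∠(j0.31 + 1200) = arctan(0.31/1200) = 0.01°
∠T(j0.31) = 0.65° − (4.26° + 0.04° + 0.02° + 0.01°) = -3.68°

|T| = -123.8 dB, ∠T = -3.7°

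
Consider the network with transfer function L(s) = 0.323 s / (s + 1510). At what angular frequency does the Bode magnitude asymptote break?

The single real pole at s = −1510 gives a corner at ω = 1510 rad/s.

1510 rad/s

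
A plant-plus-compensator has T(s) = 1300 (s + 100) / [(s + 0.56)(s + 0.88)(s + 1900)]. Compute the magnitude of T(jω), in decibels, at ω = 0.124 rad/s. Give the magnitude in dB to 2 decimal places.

|j0.124 + 100| = √(0.124² + 100²) = 100
|j0.124 + 0.56| = √(0.124² + 0.56²) = 0.5736
|j0.124 + 0.88| = √(0.124² + 0.88²) = 0.8887
|j0.124 + 1900| = √(0.124² + 1900²) = 1900
|T(j0.124)| = 1300 × 100 / (0.5736 × 0.8887 × 1900) = 134.23
20 log₁₀(134.23) = 42.557 dB

42.56 dB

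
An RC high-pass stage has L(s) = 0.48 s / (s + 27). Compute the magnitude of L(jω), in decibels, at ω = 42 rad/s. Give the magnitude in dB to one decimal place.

-7.9 dB

|j42| = 42
|j42 + 27| = √(42² + 27²) = 49.93
|L(j42)| = 0.48 × 42 / 49.93 = 0.40377
20 log₁₀(0.40377) = -7.88 dB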